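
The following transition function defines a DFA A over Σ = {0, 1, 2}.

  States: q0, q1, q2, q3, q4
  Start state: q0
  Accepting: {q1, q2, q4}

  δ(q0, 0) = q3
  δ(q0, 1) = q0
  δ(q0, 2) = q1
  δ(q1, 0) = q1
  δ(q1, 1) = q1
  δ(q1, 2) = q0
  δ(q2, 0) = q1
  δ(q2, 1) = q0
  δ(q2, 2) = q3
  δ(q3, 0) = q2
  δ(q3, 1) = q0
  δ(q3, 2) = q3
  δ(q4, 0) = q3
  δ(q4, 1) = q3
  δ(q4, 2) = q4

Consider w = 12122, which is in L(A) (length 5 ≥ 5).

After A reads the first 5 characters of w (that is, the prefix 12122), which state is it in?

q1

State sequence: q0 -1-> q0 -2-> q1 -1-> q1 -2-> q0 -2-> q1

After reading 5 characters, A is in state q1.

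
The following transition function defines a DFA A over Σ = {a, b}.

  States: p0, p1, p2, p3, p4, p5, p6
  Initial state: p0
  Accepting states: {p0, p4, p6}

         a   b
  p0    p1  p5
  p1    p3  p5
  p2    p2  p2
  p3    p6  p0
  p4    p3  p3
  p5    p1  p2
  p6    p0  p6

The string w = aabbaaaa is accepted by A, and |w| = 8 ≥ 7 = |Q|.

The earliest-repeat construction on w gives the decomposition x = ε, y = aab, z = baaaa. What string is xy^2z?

xy^2z = ε·aab·aab·baaaa = aabaabbaaaa.
Reading y = aab takes A from p0 back to p0, so after x·y·y the machine is still in p0, and z then leads to the accepting state p0. Hence aabaabbaaaa ∈ L(A).

aabaabbaaaa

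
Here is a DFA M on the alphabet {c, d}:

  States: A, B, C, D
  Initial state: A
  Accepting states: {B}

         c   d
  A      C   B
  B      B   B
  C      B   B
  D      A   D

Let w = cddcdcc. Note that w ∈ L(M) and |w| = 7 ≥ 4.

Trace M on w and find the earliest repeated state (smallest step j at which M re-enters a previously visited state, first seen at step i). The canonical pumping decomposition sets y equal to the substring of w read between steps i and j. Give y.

Run of M on w = c d d c d c c:
  step 0: A  (start)
  step 1: C  (read c: A→C)
  step 2: B  (read d: C→B)
  step 3: B  (read d: B→B)   ← first repeat (B seen earlier)
  step 4: B  (read c: B→B)
  step 5: B  (read d: B→B)
  step 6: B  (read c: B→B)
  step 7: B  (read c: B→B)

So i = 2, j = 3, giving x = w[0:2] = cd, y = w[2:3] = d, z = w[3:7] = cdcc.
Check: |xy| = 3 ≤ 4 and |y| = 1 ≥ 1. Reading y takes M from B back to B, so every xyⁱz is accepted.
The DFA has 4 states, so the proof of the pumping lemma guarantees a repeated state among the first 4+1 visited; the segment between the two visits is the pumpable y.

d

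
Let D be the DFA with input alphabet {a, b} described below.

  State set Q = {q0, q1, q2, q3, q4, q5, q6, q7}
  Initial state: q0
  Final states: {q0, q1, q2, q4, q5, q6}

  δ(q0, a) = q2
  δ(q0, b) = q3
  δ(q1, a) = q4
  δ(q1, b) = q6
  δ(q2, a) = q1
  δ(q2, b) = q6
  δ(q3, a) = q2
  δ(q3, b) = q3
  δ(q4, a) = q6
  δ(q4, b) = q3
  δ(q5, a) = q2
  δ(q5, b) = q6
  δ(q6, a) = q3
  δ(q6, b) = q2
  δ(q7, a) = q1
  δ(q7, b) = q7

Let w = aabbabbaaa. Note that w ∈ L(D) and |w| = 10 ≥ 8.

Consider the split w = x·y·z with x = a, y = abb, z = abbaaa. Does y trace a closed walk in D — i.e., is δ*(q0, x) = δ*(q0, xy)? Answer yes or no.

State sequence: q0 -a-> q2 -a-> q1 -b-> q6 -b-> q2

After x (step 1): q2. After xy (step 4): q2.
They match, so y = abb drives D around a cycle from q2 back to itself; pumping y any number of times keeps D in q2 before reading z, and xyⁱz ∈ L(D) for every i ≥ 0.

yes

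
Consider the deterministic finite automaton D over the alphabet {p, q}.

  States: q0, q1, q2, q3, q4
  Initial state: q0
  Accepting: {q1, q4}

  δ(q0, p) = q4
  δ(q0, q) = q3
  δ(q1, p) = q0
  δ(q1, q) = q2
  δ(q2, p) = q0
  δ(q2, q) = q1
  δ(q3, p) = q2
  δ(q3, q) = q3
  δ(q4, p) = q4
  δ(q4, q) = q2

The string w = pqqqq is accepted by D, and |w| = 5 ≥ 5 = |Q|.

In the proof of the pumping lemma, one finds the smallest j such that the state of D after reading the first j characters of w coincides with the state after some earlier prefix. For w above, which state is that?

q2

Run of D on w = p q q q q:
  step 0: q0  (start)
  step 1: q4  (read p: q0→q4)
  step 2: q2  (read q: q4→q2)
  step 3: q1  (read q: q2→q1)
  step 4: q2  (read q: q1→q2)   ← first repeat (q2 seen earlier)
  step 5: q1  (read q: q2→q1)

The earliest repeat is at step j = 4: D is in q2, which it already visited at step i = 2.
Pumping length from the standard proof: p = 5 (the number of states). The repeated state found above gives |xy| = j ≤ 5 and |y| = j − i ≥ 1.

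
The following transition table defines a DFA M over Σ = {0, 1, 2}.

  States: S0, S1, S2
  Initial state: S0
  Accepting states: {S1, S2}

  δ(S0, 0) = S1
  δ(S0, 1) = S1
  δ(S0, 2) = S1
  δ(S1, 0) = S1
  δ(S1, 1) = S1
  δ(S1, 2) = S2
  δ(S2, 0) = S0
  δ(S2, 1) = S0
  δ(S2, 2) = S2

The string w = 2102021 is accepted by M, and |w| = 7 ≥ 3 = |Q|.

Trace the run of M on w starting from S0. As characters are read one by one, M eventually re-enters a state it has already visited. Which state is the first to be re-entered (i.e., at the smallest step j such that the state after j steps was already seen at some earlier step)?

Run of M on w = 2 1 0 2 0 2 1:
  step 0: S0  (start)
  step 1: S1  (read 2: S0→S1)
  step 2: S1  (read 1: S1→S1)   ← first repeat (S1 seen earlier)
  step 3: S1  (read 0: S1→S1)
  step 4: S2  (read 2: S1→S2)
  step 5: S0  (read 0: S2→S0)
  step 6: S1  (read 2: S0→S1)
  step 7: S1  (read 1: S1→S1)

The earliest repeat is at step j = 2: M is in S1, which it already visited at step i = 1.

S1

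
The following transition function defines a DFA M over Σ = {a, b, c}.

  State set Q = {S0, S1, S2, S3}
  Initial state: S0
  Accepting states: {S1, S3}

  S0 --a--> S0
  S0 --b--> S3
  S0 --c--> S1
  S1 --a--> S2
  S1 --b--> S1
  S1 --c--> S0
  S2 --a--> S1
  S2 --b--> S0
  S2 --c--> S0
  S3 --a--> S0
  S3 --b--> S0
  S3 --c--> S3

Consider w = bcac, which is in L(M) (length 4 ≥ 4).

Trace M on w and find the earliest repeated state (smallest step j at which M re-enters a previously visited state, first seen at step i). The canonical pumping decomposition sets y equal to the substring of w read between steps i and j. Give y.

c

State sequence: S0 -b-> S3 -c-> S3 -a-> S0 -c-> S1
First repeat at step 2: S3 was already visited.

So i = 1, j = 2, giving x = w[0:1] = b, y = w[1:2] = c, z = w[2:4] = ac.
Check: |xy| = 2 ≤ 4 and |y| = 1 ≥ 1. Reading y takes M from S3 back to S3, so every xyⁱz is accepted.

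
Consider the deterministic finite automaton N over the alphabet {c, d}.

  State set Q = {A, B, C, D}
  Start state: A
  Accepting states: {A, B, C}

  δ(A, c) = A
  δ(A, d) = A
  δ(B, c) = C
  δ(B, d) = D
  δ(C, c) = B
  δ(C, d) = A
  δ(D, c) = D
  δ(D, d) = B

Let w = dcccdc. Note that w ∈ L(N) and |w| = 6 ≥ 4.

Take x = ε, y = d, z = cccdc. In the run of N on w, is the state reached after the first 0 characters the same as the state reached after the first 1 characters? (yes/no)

yes

State sequence: A -d-> A

After x (step 0): A. After xy (step 1): A.
They match, so y = d drives N around a cycle from A back to itself; pumping y any number of times keeps N in A before reading z, and xyⁱz ∈ L(N) for every i ≥ 0.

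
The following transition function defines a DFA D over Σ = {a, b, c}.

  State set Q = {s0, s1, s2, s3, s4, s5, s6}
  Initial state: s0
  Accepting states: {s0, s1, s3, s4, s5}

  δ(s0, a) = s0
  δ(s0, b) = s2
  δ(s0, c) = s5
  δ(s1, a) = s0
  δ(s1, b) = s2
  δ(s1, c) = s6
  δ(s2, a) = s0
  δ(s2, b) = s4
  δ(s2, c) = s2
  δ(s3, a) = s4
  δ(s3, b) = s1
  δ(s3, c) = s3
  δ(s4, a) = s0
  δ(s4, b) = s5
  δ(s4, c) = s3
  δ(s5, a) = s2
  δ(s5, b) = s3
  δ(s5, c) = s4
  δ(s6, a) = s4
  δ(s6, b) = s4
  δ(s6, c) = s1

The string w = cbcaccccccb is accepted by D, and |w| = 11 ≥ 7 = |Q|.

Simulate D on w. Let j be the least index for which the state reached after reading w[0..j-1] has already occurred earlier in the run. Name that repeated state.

s3

State sequence: s0 -c-> s5 -b-> s3 -c-> s3 -a-> s4 -c-> s3 -c-> s3 -c-> s3 -c-> s3 -c-> s3 -c-> s3 -b-> s1
First repeat at step 3: s3 was already visited.

The earliest repeat is at step j = 3: D is in s3, which it already visited at step i = 2.
Pumping length from the standard proof: p = 7 (the number of states). The repeated state found above gives |xy| = j ≤ 7 and |y| = j − i ≥ 1.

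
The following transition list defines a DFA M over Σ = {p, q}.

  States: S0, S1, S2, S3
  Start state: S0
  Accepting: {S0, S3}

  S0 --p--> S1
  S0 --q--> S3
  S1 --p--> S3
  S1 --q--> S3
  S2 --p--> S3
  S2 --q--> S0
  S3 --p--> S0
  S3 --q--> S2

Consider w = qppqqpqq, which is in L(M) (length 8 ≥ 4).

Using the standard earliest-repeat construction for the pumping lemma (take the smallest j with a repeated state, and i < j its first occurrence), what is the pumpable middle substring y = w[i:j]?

qp

State sequence: S0 -q-> S3 -p-> S0 -p-> S1 -q-> S3 -q-> S2 -p-> S3 -q-> S2 -q-> S0
First repeat at step 2: S0 was already visited.

So i = 0, j = 2, giving x = w[0:0] = ε, y = w[0:2] = qp, z = w[2:8] = pqqpqq.
Check: |xy| = 2 ≤ 4 and |y| = 2 ≥ 1. Reading y takes M from S0 back to S0, so every xyⁱz is accepted.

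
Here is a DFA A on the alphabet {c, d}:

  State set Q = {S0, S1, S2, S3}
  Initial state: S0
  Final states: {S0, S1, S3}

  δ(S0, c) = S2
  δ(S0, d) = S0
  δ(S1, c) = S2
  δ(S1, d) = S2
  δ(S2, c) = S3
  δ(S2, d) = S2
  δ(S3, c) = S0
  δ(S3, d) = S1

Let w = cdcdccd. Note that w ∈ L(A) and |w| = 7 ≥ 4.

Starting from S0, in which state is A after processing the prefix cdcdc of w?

S2

State sequence: S0 -c-> S2 -d-> S2 -c-> S3 -d-> S1 -c-> S2

After reading 5 characters, A is in state S2.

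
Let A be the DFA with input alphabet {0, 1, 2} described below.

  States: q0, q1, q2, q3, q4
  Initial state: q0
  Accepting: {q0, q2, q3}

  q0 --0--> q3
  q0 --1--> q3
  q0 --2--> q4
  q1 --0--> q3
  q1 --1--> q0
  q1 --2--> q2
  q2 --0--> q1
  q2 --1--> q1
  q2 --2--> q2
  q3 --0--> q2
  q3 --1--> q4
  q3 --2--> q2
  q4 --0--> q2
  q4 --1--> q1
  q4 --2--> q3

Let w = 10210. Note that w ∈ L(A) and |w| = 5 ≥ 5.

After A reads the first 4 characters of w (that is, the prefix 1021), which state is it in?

q1

State sequence: q0 -1-> q3 -0-> q2 -2-> q2 -1-> q1

After reading 4 characters, A is in state q1.
(This kind of state-tracing is the core of the pumping-lemma construction: with 5 states, pigeonhole forces a repeat within the first 5 steps.)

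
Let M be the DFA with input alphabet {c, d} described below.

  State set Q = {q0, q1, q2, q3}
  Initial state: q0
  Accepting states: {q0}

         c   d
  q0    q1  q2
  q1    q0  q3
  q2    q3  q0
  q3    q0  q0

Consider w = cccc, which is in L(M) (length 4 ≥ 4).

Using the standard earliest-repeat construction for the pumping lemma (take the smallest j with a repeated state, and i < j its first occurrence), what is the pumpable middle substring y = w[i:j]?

Run of M on w = c c c c:
  step 0: q0  (start)
  step 1: q1  (read c: q0→q1)
  step 2: q0  (read c: q1→q0)   ← first repeat (q0 seen earlier)
  step 3: q1  (read c: q0→q1)
  step 4: q0  (read c: q1→q0)

So i = 0, j = 2, giving x = w[0:0] = ε, y = w[0:2] = cc, z = w[2:4] = cc.
Check: |xy| = 2 ≤ 4 and |y| = 2 ≥ 1. Reading y takes M from q0 back to q0, so every xyⁱz is accepted.
Pumping length from the standard proof: p = 4 (the number of states). The repeated state found above gives |xy| = j ≤ 4 and |y| = j − i ≥ 1.

cc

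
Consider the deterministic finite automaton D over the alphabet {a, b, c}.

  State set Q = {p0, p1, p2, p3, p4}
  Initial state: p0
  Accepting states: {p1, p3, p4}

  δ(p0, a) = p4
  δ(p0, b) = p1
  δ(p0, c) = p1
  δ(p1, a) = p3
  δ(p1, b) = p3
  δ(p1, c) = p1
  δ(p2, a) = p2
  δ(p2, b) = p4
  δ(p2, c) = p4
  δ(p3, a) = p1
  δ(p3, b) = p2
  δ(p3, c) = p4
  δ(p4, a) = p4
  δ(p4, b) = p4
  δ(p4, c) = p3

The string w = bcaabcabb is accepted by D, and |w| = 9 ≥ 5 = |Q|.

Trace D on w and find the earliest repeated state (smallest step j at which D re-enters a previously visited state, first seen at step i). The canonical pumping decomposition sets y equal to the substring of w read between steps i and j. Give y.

State sequence: p0 -b-> p1 -c-> p1 -a-> p3 -a-> p1 -b-> p3 -c-> p4 -a-> p4 -b-> p4 -b-> p4
First repeat at step 2: p1 was already visited.

So i = 1, j = 2, giving x = w[0:1] = b, y = w[1:2] = c, z = w[2:9] = aabcabb.
Check: |xy| = 2 ≤ 5 and |y| = 1 ≥ 1. Reading y takes D from p1 back to p1, so every xyⁱz is accepted.

c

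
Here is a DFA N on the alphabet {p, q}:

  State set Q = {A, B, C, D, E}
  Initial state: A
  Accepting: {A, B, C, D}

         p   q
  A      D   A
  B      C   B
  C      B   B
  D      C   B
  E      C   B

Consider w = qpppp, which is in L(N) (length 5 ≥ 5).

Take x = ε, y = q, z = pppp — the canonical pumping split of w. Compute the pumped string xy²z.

xy^2z = ε·q·q·pppp = qqpppp.
Reading y = q takes N from A back to A, so after x·y·y the machine is still in A, and z then leads to the accepting state C. Hence qqpppp ∈ L(N).

qqpppp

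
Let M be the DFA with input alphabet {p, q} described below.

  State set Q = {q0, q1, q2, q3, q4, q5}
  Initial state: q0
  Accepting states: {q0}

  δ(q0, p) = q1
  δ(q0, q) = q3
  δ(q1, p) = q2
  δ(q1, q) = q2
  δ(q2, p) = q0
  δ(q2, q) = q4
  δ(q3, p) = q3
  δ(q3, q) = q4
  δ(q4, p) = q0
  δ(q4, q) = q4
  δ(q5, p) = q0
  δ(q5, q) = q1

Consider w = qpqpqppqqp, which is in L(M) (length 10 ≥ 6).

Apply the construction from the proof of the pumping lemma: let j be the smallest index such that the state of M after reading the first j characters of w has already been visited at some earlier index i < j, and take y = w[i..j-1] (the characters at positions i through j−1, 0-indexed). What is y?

p

State sequence: q0 -q-> q3 -p-> q3 -q-> q4 -p-> q0 -q-> q3 -p-> q3 -p-> q3 -q-> q4 -q-> q4 -p-> q0
First repeat at step 2: q3 was already visited.

So i = 1, j = 2, giving x = w[0:1] = q, y = w[1:2] = p, z = w[2:10] = qpqppqqp.
Check: |xy| = 2 ≤ 6 and |y| = 1 ≥ 1. Reading y takes M from q3 back to q3, so every xyⁱz is accepted.
With |Q| = 6, pigeonhole forces a state repeat no later than step 6; the substring read between the first and second visits to that state can be pumped.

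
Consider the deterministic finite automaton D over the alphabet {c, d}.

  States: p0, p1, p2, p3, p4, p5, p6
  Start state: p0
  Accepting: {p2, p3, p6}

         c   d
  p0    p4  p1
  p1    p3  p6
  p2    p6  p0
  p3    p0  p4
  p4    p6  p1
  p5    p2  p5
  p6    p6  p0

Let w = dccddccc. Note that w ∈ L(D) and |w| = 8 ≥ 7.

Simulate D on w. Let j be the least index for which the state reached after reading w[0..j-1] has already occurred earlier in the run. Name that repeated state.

p0

Run of D on w = d c c d d c c c:
  step 0: p0  (start)
  step 1: p1  (read d: p0→p1)
  step 2: p3  (read c: p1→p3)
  step 3: p0  (read c: p3→p0)   ← first repeat (p0 seen earlier)
  step 4: p1  (read d: p0→p1)
  step 5: p6  (read d: p1→p6)
  step 6: p6  (read c: p6→p6)
  step 7: p6  (read c: p6→p6)
  step 8: p6  (read c: p6→p6)

The earliest repeat is at step j = 3: D is in p0, which it already visited at step i = 0.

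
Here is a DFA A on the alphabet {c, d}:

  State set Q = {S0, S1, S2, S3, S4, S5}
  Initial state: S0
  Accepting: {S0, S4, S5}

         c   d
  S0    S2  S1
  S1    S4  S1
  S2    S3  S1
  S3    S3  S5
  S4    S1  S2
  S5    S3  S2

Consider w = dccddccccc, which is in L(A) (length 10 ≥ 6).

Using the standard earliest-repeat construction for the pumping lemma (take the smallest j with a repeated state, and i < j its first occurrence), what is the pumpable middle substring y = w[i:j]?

cc

Run of A on w = d c c d d c c c c c:
  step 0: S0  (start)
  step 1: S1  (read d: S0→S1)
  step 2: S4  (read c: S1→S4)
  step 3: S1  (read c: S4→S1)   ← first repeat (S1 seen earlier)
  step 4: S1  (read d: S1→S1)
  step 5: S1  (read d: S1→S1)
  step 6: S4  (read c: S1→S4)
  step 7: S1  (read c: S4→S1)
  step 8: S4  (read c: S1→S4)
  step 9: S1  (read c: S4→S1)
  step 10: S4  (read c: S1→S4)

So i = 1, j = 3, giving x = w[0:1] = d, y = w[1:3] = cc, z = w[3:10] = ddccccc.
Check: |xy| = 3 ≤ 6 and |y| = 2 ≥ 1. Reading y takes A from S1 back to S1, so every xyⁱz is accepted.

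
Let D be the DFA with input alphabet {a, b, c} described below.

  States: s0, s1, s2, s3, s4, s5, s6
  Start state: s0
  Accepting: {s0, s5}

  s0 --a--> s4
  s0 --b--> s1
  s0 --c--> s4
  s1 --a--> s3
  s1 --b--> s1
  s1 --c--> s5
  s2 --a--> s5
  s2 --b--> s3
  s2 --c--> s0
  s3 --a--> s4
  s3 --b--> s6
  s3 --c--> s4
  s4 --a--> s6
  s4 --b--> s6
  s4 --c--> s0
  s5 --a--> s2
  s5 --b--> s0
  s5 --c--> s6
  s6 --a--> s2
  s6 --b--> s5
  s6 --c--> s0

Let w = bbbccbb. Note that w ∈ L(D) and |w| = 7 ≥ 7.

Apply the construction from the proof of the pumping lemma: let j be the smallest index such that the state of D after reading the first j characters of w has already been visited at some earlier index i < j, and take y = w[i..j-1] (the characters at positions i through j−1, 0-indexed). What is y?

Run of D on w = b b b c c b b:
  step 0: s0  (start)
  step 1: s1  (read b: s0→s1)
  step 2: s1  (read b: s1→s1)   ← first repeat (s1 seen earlier)
  step 3: s1  (read b: s1→s1)
  step 4: s5  (read c: s1→s5)
  step 5: s6  (read c: s5→s6)
  step 6: s5  (read b: s6→s5)
  step 7: s0  (read b: s5→s0)

So i = 1, j = 2, giving x = w[0:1] = b, y = w[1:2] = b, z = w[2:7] = bccbb.
Check: |xy| = 2 ≤ 7 and |y| = 1 ≥ 1. Reading y takes D from s1 back to s1, so every xyⁱz is accepted.

b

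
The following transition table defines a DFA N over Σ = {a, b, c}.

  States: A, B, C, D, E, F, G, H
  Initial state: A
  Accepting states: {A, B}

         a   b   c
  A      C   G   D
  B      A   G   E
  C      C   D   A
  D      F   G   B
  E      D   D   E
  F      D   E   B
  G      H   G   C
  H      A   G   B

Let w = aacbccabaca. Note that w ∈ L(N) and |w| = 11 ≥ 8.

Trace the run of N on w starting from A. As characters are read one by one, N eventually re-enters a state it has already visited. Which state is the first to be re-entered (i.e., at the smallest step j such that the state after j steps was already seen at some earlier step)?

C

State sequence: A -a-> C -a-> C -c-> A -b-> G -c-> C -c-> A -a-> C -b-> D -a-> F -c-> B -a-> A
First repeat at step 2: C was already visited.

The earliest repeat is at step j = 2: N is in C, which it already visited at step i = 1.
The DFA has 8 states, so the proof of the pumping lemma guarantees a repeated state among the first 8+1 visited; the segment between the two visits is the pumpable y.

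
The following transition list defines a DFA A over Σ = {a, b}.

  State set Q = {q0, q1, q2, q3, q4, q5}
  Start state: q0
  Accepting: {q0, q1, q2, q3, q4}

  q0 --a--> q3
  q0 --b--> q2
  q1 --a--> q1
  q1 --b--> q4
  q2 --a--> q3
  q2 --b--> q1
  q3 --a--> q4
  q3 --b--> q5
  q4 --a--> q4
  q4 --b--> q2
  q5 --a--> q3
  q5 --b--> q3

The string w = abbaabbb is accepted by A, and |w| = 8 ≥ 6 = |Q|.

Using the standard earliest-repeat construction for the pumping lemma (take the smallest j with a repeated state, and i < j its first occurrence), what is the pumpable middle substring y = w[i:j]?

Run of A on w = a b b a a b b b:
  step 0: q0  (start)
  step 1: q3  (read a: q0→q3)
  step 2: q5  (read b: q3→q5)
  step 3: q3  (read b: q5→q3)   ← first repeat (q3 seen earlier)
  step 4: q4  (read a: q3→q4)
  step 5: q4  (read a: q4→q4)
  step 6: q2  (read b: q4→q2)
  step 7: q1  (read b: q2→q1)
  step 8: q4  (read b: q1→q4)

So i = 1, j = 3, giving x = w[0:1] = a, y = w[1:3] = bb, z = w[3:8] = aabbb.
Check: |xy| = 3 ≤ 6 and |y| = 2 ≥ 1. Reading y takes A from q3 back to q3, so every xyⁱz is accepted.

bb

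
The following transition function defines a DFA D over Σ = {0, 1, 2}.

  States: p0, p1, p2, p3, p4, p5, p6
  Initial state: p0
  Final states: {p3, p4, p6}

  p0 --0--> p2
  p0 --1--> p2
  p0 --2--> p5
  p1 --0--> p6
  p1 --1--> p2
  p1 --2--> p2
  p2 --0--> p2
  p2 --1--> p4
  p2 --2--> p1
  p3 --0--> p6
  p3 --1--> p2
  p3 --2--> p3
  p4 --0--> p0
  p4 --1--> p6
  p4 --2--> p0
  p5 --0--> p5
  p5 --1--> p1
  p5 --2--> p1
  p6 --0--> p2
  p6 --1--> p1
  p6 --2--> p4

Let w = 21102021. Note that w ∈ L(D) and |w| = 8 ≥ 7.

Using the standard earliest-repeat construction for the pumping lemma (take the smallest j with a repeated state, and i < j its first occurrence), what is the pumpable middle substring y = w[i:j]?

0

State sequence: p0 -2-> p5 -1-> p1 -1-> p2 -0-> p2 -2-> p1 -0-> p6 -2-> p4 -1-> p6
First repeat at step 4: p2 was already visited.

So i = 3, j = 4, giving x = w[0:3] = 211, y = w[3:4] = 0, z = w[4:8] = 2021.
Check: |xy| = 4 ≤ 7 and |y| = 1 ≥ 1. Reading y takes D from p2 back to p2, so every xyⁱz is accepted.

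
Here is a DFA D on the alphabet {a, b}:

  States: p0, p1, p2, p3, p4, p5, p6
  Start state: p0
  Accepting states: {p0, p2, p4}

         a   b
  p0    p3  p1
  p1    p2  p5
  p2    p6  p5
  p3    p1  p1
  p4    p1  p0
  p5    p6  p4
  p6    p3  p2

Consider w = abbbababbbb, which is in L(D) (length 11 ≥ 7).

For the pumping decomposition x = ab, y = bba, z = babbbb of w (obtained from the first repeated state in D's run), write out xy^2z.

abbbabbababbbb

xy^2z = ab·bba·bba·babbbb = abbbabbababbbb.
Reading y = bba takes D from p1 back to p1, so after x·y·y the machine is still in p1, and z then leads to the accepting state p0. Hence abbbabbababbbb ∈ L(D).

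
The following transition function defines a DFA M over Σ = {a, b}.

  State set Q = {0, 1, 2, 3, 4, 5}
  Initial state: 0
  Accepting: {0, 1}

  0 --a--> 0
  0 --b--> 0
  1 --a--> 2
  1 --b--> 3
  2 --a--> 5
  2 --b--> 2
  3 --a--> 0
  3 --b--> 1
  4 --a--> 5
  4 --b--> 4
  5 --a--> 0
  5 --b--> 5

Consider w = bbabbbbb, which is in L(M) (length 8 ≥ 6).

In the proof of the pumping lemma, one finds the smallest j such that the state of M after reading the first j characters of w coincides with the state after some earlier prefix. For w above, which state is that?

0

Run of M on w = b b a b b b b b:
  step 0: 0  (start)
  step 1: 0  (read b: 0→0)   ← first repeat (0 seen earlier)
  step 2: 0  (read b: 0→0)
  step 3: 0  (read a: 0→0)
  step 4: 0  (read b: 0→0)
  step 5: 0  (read b: 0→0)
  step 6: 0  (read b: 0→0)
  step 7: 0  (read b: 0→0)
  step 8: 0  (read b: 0→0)

The earliest repeat is at step j = 1: M is in 0, which it already visited at step i = 0.
Pumping length from the standard proof: p = 6 (the number of states). The repeated state found above gives |xy| = j ≤ 6 and |y| = j − i ≥ 1.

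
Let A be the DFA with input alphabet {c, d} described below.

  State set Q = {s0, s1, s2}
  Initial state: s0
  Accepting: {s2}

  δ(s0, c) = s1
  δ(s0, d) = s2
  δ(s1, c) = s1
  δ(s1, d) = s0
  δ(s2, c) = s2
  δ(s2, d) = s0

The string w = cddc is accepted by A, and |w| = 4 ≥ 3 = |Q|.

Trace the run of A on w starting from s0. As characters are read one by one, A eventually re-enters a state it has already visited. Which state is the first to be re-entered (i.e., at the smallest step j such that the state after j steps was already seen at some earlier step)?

s0

State sequence: s0 -c-> s1 -d-> s0 -d-> s2 -c-> s2
First repeat at step 2: s0 was already visited.

The earliest repeat is at step j = 2: A is in s0, which it already visited at step i = 0.
Since A has 3 states, any run of length ≥ 3 visits 3+1 states, so by pigeonhole some state repeats within the first 3 steps — that repeat gives the pumpable loop.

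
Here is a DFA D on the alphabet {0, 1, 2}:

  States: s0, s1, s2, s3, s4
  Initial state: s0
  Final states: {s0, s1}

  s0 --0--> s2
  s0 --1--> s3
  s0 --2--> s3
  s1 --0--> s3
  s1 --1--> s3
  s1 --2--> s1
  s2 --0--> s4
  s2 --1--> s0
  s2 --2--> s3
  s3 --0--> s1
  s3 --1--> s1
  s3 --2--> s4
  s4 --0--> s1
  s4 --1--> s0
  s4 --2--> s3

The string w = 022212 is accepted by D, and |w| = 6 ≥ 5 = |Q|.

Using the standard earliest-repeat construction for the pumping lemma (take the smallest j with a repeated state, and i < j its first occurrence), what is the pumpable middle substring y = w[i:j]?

22

State sequence: s0 -0-> s2 -2-> s3 -2-> s4 -2-> s3 -1-> s1 -2-> s1
First repeat at step 4: s3 was already visited.

So i = 2, j = 4, giving x = w[0:2] = 02, y = w[2:4] = 22, z = w[4:6] = 12.
Check: |xy| = 4 ≤ 5 and |y| = 2 ≥ 1. Reading y takes D from s3 back to s3, so every xyⁱz is accepted.
Since D has 5 states, any run of length ≥ 5 visits 5+1 states, so by pigeonhole some state repeats within the first 5 steps — that repeat gives the pumpable loop.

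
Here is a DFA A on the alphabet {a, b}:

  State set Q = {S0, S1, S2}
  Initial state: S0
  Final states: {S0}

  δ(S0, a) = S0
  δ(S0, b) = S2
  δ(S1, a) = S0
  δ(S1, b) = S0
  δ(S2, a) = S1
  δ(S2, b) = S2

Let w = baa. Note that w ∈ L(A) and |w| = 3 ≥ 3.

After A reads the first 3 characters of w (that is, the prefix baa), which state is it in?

State sequence: S0 -b-> S2 -a-> S1 -a-> S0

After reading 3 characters, A is in state S0.
(This kind of state-tracing is the core of the pumping-lemma construction: with 3 states, pigeonhole forces a repeat within the first 3 steps.)

S0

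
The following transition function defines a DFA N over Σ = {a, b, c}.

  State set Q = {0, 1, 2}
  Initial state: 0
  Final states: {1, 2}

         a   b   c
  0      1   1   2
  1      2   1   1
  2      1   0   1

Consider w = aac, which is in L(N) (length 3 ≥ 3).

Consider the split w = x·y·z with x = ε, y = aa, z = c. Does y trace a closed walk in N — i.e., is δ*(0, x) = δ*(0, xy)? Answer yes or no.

no

Run of N on the first 2 characters of w = a a:
  step 0: 0  (start)
  step 1: 1  (read a: 0→1)
  step 2: 2  (read a: 1→2)

After x (step 0): 0. After xy (step 2): 2.
They differ (0 ≠ 2), so y is not a cycle from the state after x; this split is not the one the pumping-lemma construction produces, and pumping y need not keep the string in L(N).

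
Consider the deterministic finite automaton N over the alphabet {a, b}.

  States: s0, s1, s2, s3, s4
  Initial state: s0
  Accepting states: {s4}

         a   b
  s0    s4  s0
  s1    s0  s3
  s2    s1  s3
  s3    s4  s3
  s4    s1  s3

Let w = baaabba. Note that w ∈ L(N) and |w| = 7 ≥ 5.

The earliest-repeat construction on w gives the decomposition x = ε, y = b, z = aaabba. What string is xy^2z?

xy^2z = ε·b·b·aaabba = bbaaabba.
Reading y = b takes N from s0 back to s0, so after x·y·y the machine is still in s0, and z then leads to the accepting state s4. Hence bbaaabba ∈ L(N).

bbaaabba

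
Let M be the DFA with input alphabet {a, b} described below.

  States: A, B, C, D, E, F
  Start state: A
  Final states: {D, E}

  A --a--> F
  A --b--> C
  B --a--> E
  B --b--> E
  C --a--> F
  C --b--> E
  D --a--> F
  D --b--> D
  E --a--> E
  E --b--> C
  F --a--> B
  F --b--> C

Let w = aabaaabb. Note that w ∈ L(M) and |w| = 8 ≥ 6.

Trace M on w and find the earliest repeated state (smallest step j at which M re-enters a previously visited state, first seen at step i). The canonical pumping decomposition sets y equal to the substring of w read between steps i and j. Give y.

a

State sequence: A -a-> F -a-> B -b-> E -a-> E -a-> E -a-> E -b-> C -b-> E
First repeat at step 4: E was already visited.

So i = 3, j = 4, giving x = w[0:3] = aab, y = w[3:4] = a, z = w[4:8] = aabb.
Check: |xy| = 4 ≤ 6 and |y| = 1 ≥ 1. Reading y takes M from E back to E, so every xyⁱz is accepted.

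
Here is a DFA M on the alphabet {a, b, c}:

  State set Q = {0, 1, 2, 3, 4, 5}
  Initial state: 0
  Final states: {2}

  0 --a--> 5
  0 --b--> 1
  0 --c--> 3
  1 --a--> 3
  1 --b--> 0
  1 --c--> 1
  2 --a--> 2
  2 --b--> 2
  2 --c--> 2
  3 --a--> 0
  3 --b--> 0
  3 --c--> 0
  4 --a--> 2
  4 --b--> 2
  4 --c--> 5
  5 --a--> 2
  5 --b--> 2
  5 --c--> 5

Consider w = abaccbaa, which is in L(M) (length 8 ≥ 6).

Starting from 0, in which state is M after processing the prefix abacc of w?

2

State sequence: 0 -a-> 5 -b-> 2 -a-> 2 -c-> 2 -c-> 2

After reading 5 characters, M is in state 2.
(This kind of state-tracing is the core of the pumping-lemma construction: with 6 states, pigeonhole forces a repeat within the first 6 steps.)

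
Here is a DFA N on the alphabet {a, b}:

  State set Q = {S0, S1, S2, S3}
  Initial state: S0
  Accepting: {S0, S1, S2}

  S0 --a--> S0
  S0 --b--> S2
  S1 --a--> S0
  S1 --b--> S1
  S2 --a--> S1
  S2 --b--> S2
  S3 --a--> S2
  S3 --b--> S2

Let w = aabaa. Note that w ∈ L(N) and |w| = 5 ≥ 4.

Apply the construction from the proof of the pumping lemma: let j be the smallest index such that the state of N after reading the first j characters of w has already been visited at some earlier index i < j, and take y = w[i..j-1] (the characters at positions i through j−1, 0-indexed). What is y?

a

Run of N on w = a a b a a:
  step 0: S0  (start)
  step 1: S0  (read a: S0→S0)   ← first repeat (S0 seen earlier)
  step 2: S0  (read a: S0→S0)
  step 3: S2  (read b: S0→S2)
  step 4: S1  (read a: S2→S1)
  step 5: S0  (read a: S1→S0)

So i = 0, j = 1, giving x = w[0:0] = ε, y = w[0:1] = a, z = w[1:5] = abaa.
Check: |xy| = 1 ≤ 4 and |y| = 1 ≥ 1. Reading y takes N from S0 back to S0, so every xyⁱz is accepted.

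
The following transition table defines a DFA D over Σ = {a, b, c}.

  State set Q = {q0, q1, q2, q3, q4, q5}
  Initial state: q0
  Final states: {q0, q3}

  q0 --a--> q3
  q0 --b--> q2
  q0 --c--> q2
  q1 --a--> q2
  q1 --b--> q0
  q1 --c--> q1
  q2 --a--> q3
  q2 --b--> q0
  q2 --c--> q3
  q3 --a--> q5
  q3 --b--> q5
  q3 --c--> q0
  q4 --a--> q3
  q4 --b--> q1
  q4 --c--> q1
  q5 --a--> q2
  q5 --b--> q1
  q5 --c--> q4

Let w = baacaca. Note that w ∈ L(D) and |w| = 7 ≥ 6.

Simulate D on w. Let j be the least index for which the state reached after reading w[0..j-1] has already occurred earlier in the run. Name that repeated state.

Run of D on w = b a a c a c a:
  step 0: q0  (start)
  step 1: q2  (read b: q0→q2)
  step 2: q3  (read a: q2→q3)
  step 3: q5  (read a: q3→q5)
  step 4: q4  (read c: q5→q4)
  step 5: q3  (read a: q4→q3)   ← first repeat (q3 seen earlier)
  step 6: q0  (read c: q3→q0)
  step 7: q3  (read a: q0→q3)

The earliest repeat is at step j = 5: D is in q3, which it already visited at step i = 2.
Pumping length from the standard proof: p = 6 (the number of states). The repeated state found above gives |xy| = j ≤ 6 and |y| = j − i ≥ 1.

q3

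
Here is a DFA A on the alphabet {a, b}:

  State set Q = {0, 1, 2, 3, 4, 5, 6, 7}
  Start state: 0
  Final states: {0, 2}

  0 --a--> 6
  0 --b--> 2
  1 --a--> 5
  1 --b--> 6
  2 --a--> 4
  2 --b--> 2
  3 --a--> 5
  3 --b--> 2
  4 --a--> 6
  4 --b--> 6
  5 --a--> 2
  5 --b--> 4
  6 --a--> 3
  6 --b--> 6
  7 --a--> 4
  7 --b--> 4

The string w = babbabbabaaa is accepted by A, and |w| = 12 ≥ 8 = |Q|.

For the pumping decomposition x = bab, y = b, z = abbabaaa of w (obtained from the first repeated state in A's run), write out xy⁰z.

xy⁰z = xz = bab·abbabaaa = bababbabaaa.
Reading y = b takes A from 6 back to 6, so after x the machine is still in 6, and z then leads to the accepting state 2. Hence bababbabaaa ∈ L(A).

bababbabaaa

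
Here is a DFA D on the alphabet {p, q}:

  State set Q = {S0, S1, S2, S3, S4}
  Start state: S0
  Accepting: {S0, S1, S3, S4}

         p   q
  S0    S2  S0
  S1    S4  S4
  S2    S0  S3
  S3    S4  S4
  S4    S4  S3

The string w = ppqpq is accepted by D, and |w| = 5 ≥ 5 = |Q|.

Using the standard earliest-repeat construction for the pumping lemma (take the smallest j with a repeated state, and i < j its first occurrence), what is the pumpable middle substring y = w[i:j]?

State sequence: S0 -p-> S2 -p-> S0 -q-> S0 -p-> S2 -q-> S3
First repeat at step 2: S0 was already visited.

So i = 0, j = 2, giving x = w[0:0] = ε, y = w[0:2] = pp, z = w[2:5] = qpq.
Check: |xy| = 2 ≤ 5 and |y| = 2 ≥ 1. Reading y takes D from S0 back to S0, so every xyⁱz is accepted.

pp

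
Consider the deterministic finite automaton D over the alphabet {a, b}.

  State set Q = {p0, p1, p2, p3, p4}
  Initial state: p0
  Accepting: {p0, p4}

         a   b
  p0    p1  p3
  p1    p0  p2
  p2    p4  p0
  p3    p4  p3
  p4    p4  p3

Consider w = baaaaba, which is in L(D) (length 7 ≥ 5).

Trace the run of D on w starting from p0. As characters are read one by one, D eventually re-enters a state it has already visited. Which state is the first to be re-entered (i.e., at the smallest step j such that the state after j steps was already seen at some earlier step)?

Run of D on w = b a a a a b a:
  step 0: p0  (start)
  step 1: p3  (read b: p0→p3)
  step 2: p4  (read a: p3→p4)
  step 3: p4  (read a: p4→p4)   ← first repeat (p4 seen earlier)
  step 4: p4  (read a: p4→p4)
  step 5: p4  (read a: p4→p4)
  step 6: p3  (read b: p4→p3)
  step 7: p4  (read a: p3→p4)

The earliest repeat is at step j = 3: D is in p4, which it already visited at step i = 2.
Pumping length from the standard proof: p = 5 (the number of states). The repeated state found above gives |xy| = j ≤ 5 and |y| = j − i ≥ 1.

p4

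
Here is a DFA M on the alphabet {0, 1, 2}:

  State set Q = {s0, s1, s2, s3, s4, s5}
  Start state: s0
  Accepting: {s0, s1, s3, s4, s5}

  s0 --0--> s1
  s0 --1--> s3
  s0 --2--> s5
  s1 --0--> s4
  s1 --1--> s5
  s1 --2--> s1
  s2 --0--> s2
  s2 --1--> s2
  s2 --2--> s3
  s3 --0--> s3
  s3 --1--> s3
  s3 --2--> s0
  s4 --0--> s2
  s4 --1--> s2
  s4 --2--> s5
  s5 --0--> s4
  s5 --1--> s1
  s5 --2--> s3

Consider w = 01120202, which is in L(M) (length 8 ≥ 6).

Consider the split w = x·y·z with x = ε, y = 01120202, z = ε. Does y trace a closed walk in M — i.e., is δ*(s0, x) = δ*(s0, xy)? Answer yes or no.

State sequence: s0 -0-> s1 -1-> s5 -1-> s1 -2-> s1 -0-> s4 -2-> s5 -0-> s4 -2-> s5

After x (step 0): s0. After xy (step 8): s5.
They differ (s0 ≠ s5), so y is not a cycle from the state after x; this split is not the one the pumping-lemma construction produces, and pumping y need not keep the string in L(M).

no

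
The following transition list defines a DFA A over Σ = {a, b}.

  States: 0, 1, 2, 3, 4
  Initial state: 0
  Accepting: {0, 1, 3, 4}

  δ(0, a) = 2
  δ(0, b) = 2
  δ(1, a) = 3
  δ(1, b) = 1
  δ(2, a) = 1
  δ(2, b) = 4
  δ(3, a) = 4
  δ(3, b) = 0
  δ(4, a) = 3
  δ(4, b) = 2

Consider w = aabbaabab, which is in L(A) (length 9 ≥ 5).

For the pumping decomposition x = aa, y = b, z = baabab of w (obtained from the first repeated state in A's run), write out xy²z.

xy^2z = aa·b·b·baabab = aabbbaabab.
Reading y = b takes A from 1 back to 1, so after x·y·y the machine is still in 1, and z then leads to the accepting state 1. Hence aabbbaabab ∈ L(A).

aabbbaabab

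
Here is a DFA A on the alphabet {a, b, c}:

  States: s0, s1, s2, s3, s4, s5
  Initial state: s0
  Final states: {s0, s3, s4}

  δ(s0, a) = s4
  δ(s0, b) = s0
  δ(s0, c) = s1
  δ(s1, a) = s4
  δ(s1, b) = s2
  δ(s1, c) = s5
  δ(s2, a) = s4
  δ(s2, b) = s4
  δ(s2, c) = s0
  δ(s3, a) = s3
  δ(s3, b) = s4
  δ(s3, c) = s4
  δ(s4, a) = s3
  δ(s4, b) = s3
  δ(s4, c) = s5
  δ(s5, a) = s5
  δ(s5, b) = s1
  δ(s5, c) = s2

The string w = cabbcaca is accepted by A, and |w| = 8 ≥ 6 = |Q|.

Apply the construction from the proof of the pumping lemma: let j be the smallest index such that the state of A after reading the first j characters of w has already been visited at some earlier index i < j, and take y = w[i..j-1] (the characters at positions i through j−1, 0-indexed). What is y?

Run of A on w = c a b b c a c a:
  step 0: s0  (start)
  step 1: s1  (read c: s0→s1)
  step 2: s4  (read a: s1→s4)
  step 3: s3  (read b: s4→s3)
  step 4: s4  (read b: s3→s4)   ← first repeat (s4 seen earlier)
  step 5: s5  (read c: s4→s5)
  step 6: s5  (read a: s5→s5)
  step 7: s2  (read c: s5→s2)
  step 8: s4  (read a: s2→s4)

So i = 2, j = 4, giving x = w[0:2] = ca, y = w[2:4] = bb, z = w[4:8] = caca.
Check: |xy| = 4 ≤ 6 and |y| = 2 ≥ 1. Reading y takes A from s4 back to s4, so every xyⁱz is accepted.
With |Q| = 6, pigeonhole forces a state repeat no later than step 6; the substring read between the first and second visits to that state can be pumped.

bb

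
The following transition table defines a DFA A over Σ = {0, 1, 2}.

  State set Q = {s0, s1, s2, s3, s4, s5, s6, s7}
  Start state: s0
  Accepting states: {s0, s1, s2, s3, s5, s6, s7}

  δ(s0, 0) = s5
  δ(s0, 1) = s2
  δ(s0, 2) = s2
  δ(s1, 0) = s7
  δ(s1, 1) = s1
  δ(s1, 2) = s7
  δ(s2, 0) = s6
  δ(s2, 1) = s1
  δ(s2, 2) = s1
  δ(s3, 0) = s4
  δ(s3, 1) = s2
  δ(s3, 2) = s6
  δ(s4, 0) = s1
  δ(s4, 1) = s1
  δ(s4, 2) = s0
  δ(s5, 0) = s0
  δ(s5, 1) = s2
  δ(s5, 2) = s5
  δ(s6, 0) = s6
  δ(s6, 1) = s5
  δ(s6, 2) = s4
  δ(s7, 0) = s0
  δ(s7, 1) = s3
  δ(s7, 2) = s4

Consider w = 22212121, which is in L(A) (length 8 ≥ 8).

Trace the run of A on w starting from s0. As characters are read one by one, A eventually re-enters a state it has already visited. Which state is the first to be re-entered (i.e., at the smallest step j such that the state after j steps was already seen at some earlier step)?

State sequence: s0 -2-> s2 -2-> s1 -2-> s7 -1-> s3 -2-> s6 -1-> s5 -2-> s5 -1-> s2
First repeat at step 7: s5 was already visited.

The earliest repeat is at step j = 7: A is in s5, which it already visited at step i = 6.

s5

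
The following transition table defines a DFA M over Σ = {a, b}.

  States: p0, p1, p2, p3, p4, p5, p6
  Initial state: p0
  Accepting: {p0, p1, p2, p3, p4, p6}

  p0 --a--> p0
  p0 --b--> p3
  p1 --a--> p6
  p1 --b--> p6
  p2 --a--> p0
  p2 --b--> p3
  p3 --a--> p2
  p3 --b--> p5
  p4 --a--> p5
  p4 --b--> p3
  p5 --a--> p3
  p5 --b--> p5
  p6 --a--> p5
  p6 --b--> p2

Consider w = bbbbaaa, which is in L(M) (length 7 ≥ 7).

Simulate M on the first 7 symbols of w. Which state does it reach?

p0

Run of M on the first 7 characters of w = b b b b a a a:
  step 0: p0  (start)
  step 1: p3  (read b: p0→p3)
  step 2: p5  (read b: p3→p5)
  step 3: p5  (read b: p5→p5)
  step 4: p5  (read b: p5→p5)
  step 5: p3  (read a: p5→p3)
  step 6: p2  (read a: p3→p2)
  step 7: p0  (read a: p2→p0)

After reading 7 characters, M is in state p0.
(This kind of state-tracing is the core of the pumping-lemma construction: with 7 states, pigeonhole forces a repeat within the first 7 steps.)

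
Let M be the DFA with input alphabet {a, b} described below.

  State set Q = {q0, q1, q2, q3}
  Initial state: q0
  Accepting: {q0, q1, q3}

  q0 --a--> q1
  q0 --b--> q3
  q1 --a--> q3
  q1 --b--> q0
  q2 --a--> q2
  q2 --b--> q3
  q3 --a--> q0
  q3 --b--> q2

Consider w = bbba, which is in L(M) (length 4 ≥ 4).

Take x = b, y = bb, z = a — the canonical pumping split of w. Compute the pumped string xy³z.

xy^3z = b·bb·bb·bb·a = bbbbbbba.
Reading y = bb takes M from q3 back to q3, so after x·y·y·y the machine is still in q3, and z then leads to the accepting state q0. Hence bbbbbbba ∈ L(M).

bbbbbbba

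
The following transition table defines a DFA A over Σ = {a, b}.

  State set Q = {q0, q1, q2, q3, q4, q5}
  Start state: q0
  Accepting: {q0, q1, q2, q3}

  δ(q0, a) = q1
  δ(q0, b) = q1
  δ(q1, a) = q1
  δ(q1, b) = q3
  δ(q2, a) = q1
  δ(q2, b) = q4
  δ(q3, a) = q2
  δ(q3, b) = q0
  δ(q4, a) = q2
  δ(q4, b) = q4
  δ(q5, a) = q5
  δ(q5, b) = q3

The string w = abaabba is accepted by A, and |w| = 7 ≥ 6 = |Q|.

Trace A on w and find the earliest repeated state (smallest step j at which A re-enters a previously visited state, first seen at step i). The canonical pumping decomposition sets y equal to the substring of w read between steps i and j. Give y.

Run of A on w = a b a a b b a:
  step 0: q0  (start)
  step 1: q1  (read a: q0→q1)
  step 2: q3  (read b: q1→q3)
  step 3: q2  (read a: q3→q2)
  step 4: q1  (read a: q2→q1)   ← first repeat (q1 seen earlier)
  step 5: q3  (read b: q1→q3)
  step 6: q0  (read b: q3→q0)
  step 7: q1  (read a: q0→q1)

So i = 1, j = 4, giving x = w[0:1] = a, y = w[1:4] = baa, z = w[4:7] = bba.
Check: |xy| = 4 ≤ 6 and |y| = 3 ≥ 1. Reading y takes A from q1 back to q1, so every xyⁱz is accepted.

baa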